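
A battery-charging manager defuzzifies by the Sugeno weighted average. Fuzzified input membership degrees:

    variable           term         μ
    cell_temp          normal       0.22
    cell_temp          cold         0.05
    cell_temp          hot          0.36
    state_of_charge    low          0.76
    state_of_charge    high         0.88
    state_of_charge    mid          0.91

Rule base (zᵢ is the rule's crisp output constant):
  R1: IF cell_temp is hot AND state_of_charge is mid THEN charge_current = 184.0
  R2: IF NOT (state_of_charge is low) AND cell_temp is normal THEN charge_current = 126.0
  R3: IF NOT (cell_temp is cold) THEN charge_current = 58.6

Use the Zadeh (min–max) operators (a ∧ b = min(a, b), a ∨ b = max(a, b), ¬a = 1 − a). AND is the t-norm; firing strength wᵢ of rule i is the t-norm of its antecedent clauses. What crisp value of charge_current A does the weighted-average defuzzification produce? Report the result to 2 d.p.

97.80

R1 (z=184.0): hot=0.36, mid=0.91; AND[min(a, b)] → w = 0.36
R2 (z=126.0): ¬low=1−0.76=0.24, normal=0.22; AND[min(a, b)] → w = 0.22
R3 (z=58.6): ¬cold=1−0.05=0.95 → w = 0.95
Weighted average = (0.36·184.0 + 0.22·126.0 + 0.95·58.6) / (0.36 + 0.22 + 0.95)
  = 149.6300 / 1.5300 = 97.80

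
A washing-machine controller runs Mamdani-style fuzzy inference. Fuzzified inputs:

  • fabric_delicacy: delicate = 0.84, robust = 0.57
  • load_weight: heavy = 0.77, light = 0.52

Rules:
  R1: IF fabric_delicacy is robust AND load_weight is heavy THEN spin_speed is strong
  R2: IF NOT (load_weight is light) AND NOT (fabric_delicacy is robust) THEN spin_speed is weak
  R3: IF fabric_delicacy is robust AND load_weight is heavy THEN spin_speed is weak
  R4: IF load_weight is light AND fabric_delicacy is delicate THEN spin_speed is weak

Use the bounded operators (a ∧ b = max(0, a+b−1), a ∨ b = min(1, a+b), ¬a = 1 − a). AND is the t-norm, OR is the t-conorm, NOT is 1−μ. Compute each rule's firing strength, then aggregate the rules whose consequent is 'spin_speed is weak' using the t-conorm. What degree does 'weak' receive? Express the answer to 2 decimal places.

R1: robust=0.57, heavy=0.77; AND[max(0, a+b−1)] → w = 0.34
R2: ¬light=1−0.52=0.48, ¬robust=1−0.57=0.43; AND[max(0, a+b−1)] → w = 0.00
R3: robust=0.57, heavy=0.77; AND[max(0, a+b−1)] → w = 0.34
R4: light=0.52, delicate=0.84; AND[max(0, a+b−1)] → w = 0.36
Rules with consequent 'weak': {R2, R3, R4} → strengths 0.00, 0.34, 0.36
Aggregate via t-conorm [min(1, a+b)]: 0.70

0.70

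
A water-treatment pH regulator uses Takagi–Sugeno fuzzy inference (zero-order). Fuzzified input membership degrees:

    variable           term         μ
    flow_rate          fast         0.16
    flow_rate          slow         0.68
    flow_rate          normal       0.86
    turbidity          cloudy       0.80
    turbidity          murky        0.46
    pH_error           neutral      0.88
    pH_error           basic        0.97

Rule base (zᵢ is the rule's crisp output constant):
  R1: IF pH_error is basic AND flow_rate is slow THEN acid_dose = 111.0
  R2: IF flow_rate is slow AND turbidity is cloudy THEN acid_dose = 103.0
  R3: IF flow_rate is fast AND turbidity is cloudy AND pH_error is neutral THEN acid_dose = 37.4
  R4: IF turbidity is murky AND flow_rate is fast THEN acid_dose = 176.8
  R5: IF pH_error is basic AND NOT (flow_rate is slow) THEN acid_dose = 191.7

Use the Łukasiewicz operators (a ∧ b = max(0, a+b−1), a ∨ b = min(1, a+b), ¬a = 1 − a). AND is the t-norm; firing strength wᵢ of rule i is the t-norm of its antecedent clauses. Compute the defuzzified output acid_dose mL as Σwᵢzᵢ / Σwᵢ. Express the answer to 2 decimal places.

R1 (z=111.0): basic=0.97, slow=0.68; AND[max(0, a+b−1)] → w = 0.65
R2 (z=103.0): slow=0.68, cloudy=0.80; AND[max(0, a+b−1)] → w = 0.48
R3 (z=37.4): fast=0.16, cloudy=0.80, neutral=0.88; AND[max(0, a+b−1)] → w = 0.00
R4 (z=176.8): murky=0.46, fast=0.16; AND[max(0, a+b−1)] → w = 0.00
R5 (z=191.7): basic=0.97, ¬slow=1−0.68=0.32; AND[max(0, a+b−1)] → w = 0.29
Weighted average = (0.65·111.0 + 0.48·103.0 + 0.00·37.4 + 0.00·176.8 + 0.29·191.7) / (0.65 + 0.48 + 0.00 + 0.00 + 0.29)
  = 177.1830 / 1.4200 = 124.78

124.78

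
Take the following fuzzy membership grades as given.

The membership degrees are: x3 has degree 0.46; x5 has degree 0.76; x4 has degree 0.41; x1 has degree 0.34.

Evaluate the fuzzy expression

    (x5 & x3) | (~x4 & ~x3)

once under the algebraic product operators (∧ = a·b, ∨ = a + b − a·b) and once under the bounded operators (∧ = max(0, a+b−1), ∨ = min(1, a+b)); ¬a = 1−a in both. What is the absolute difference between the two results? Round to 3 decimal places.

0.207

Under algebraic product:
  x5 & x3 = a·b on (0.7600, 0.4600) = 0.3496
  ~x4 = 1 − 0.4100 = 0.5900
  ~x3 = 1 − 0.4600 = 0.5400
  ~x4 & ~x3 = a·b on (0.5900, 0.5400) = 0.3186
  (x5 & x3) | (~x4 & ~x3) = a + b − a·b on (0.3496, 0.3186) = 0.5568
  → value = 0.5568
Under bounded:
  x5 & x3 = max(0, a+b−1) on (0.76, 0.46) = 0.22
  ~x4 = 1 − 0.41 = 0.59
  ~x3 = 1 − 0.46 = 0.54
  ~x4 & ~x3 = max(0, a+b−1) on (0.59, 0.54) = 0.13
  (x5 & x3) | (~x4 & ~x3) = min(1, a+b) on (0.22, 0.13) = 0.35
  → value = 0.3500
|0.5568 − 0.3500| = 0.207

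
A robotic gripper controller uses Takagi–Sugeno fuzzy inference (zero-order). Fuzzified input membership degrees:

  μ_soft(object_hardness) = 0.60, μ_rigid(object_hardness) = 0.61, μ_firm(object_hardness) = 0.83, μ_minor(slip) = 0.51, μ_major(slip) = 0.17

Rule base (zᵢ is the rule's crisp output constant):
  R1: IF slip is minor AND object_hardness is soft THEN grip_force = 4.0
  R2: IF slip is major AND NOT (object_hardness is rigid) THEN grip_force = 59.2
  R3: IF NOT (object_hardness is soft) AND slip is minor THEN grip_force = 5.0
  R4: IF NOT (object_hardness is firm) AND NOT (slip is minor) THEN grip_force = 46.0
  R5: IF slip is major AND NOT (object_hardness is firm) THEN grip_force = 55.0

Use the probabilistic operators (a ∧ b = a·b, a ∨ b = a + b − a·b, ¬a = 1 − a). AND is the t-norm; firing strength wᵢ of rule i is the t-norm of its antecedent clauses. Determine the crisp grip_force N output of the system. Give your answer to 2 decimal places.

16.83

R1 (z=4.0): minor=0.51, soft=0.60; AND[a·b] → w = 0.3060
R2 (z=59.2): major=0.17, ¬rigid=1−0.61=0.39; AND[a·b] → w = 0.0663
R3 (z=5.0): ¬soft=1−0.60=0.40, minor=0.51; AND[a·b] → w = 0.2040
R4 (z=46.0): ¬firm=1−0.83=0.17, ¬minor=1−0.51=0.49; AND[a·b] → w = 0.0833
R5 (z=55.0): major=0.17, ¬firm=1−0.83=0.17; AND[a·b] → w = 0.0289
Weighted average = (0.3060·4.0 + 0.0663·59.2 + 0.2040·5.0 + 0.0833·46.0 + 0.0289·55.0) / (0.3060 + 0.0663 + 0.2040 + 0.0833 + 0.0289)
  = 11.5903 / 0.6885 = 16.83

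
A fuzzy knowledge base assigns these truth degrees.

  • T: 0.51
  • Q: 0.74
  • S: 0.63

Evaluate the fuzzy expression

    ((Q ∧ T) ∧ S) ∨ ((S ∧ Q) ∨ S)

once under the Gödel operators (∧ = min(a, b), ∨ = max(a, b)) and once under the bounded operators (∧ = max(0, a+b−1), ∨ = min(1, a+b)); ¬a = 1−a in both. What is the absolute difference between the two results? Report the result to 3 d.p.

Under Gödel:
  Q ∧ T = min(a, b) on (0.74, 0.51) = 0.51
  (Q ∧ T) ∧ S = min(a, b) on (0.51, 0.63) = 0.51
  S ∧ Q = min(a, b) on (0.63, 0.74) = 0.63
  (S ∧ Q) ∨ S = max(a, b) on (0.63, 0.63) = 0.63
  ((Q ∧ T) ∧ S) ∨ ((S ∧ Q) ∨ S) = max(a, b) on (0.51, 0.63) = 0.63
  → value = 0.6300
Under bounded:
  Q ∧ T = max(0, a+b−1) on (0.74, 0.51) = 0.25
  (Q ∧ T) ∧ S = max(0, a+b−1) on (0.25, 0.63) = 0.00
  S ∧ Q = max(0, a+b−1) on (0.63, 0.74) = 0.37
  (S ∧ Q) ∨ S = min(1, a+b) on (0.37, 0.63) = 1.00
  ((Q ∧ T) ∧ S) ∨ ((S ∧ Q) ∨ S) = min(1, a+b) on (0.00, 1.00) = 1.00
  → value = 1.0000
|0.6300 − 1.0000| = 0.370

0.370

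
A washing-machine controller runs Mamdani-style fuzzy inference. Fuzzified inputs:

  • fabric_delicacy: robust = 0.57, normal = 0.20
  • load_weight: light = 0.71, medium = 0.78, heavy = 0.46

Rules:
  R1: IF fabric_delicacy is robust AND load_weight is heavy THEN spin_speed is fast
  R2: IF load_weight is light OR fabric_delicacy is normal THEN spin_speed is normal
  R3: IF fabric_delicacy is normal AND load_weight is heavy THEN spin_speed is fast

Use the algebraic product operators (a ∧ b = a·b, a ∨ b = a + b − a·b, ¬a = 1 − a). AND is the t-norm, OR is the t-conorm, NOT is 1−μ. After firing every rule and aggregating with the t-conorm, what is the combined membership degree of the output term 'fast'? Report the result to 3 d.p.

R1: robust=0.57, heavy=0.46; AND[a·b] → w = 0.2622
R2: light=0.71, normal=0.20; OR[a + b − a·b] → w = 0.7680
R3: normal=0.20, heavy=0.46; AND[a·b] → w = 0.0920
Rules with consequent 'fast': {R1, R3} → strengths 0.2622, 0.0920
Aggregate via t-conorm [a + b − a·b]: 0.3301

0.330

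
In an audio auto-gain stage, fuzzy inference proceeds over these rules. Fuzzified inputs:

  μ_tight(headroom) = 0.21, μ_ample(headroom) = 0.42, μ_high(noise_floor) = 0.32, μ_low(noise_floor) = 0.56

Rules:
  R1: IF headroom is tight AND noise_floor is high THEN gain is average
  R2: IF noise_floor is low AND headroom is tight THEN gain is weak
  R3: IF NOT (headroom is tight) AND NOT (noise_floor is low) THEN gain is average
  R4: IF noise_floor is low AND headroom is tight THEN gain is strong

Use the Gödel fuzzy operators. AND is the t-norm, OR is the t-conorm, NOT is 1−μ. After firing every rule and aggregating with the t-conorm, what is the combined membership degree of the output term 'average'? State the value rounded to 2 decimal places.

R1: tight=0.21, high=0.32; AND[min(a, b)] → w = 0.21
R2: low=0.56, tight=0.21; AND[min(a, b)] → w = 0.21
R3: ¬tight=1−0.21=0.79, ¬low=1−0.56=0.44; AND[min(a, b)] → w = 0.44
R4: low=0.56, tight=0.21; AND[min(a, b)] → w = 0.21
Rules with consequent 'average': {R1, R3} → strengths 0.21, 0.44
Aggregate via t-conorm [max(a, b)]: 0.44

0.44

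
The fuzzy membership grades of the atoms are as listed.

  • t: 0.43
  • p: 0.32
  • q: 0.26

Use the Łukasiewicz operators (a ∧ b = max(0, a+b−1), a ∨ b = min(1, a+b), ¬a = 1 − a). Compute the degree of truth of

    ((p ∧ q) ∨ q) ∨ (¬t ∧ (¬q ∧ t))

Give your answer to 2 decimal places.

p ∧ q = max(0, a+b−1) on (0.32, 0.26) = 0.00
(p ∧ q) ∨ q = min(1, a+b) on (0.00, 0.26) = 0.26
¬t = 1 − 0.43 = 0.57
¬q = 1 − 0.26 = 0.74
¬q ∧ t = max(0, a+b−1) on (0.74, 0.43) = 0.17
¬t ∧ (¬q ∧ t) = max(0, a+b−1) on (0.57, 0.17) = 0.00
((p ∧ q) ∨ q) ∨ (¬t ∧ (¬q ∧ t)) = min(1, a+b) on (0.26, 0.00) = 0.26

0.26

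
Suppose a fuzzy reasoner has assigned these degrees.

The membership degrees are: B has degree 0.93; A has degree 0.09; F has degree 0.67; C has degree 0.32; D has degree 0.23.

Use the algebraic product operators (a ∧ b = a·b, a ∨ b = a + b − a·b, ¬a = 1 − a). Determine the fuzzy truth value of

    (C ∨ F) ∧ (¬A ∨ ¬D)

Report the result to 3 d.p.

0.760

C ∨ F = a + b − a·b on (0.3200, 0.6700) = 0.7756
¬A = 1 − 0.0900 = 0.9100
¬D = 1 − 0.2300 = 0.7700
¬A ∨ ¬D = a + b − a·b on (0.9100, 0.7700) = 0.9793
(C ∨ F) ∧ (¬A ∨ ¬D) = a·b on (0.7756, 0.9793) = 0.7595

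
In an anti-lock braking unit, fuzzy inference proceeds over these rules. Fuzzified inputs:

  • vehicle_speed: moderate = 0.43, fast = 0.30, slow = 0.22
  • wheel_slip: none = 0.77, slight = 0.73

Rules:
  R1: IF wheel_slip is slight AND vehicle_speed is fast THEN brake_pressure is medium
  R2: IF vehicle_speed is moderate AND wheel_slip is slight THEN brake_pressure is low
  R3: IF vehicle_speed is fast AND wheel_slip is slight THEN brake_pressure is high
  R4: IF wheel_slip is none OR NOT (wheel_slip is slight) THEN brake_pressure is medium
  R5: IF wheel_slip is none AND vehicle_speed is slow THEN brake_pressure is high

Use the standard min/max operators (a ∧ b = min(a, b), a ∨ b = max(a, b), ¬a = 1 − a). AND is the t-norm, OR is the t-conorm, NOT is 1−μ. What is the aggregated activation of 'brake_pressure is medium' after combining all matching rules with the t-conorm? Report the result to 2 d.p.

0.77

R1: slight=0.73, fast=0.30; AND[min(a, b)] → w = 0.30
R2: moderate=0.43, slight=0.73; AND[min(a, b)] → w = 0.43
R3: fast=0.30, slight=0.73; AND[min(a, b)] → w = 0.30
R4: none=0.77, ¬slight=1−0.73=0.27; OR[max(a, b)] → w = 0.77
R5: none=0.77, slow=0.22; AND[min(a, b)] → w = 0.22
Rules with consequent 'medium': {R1, R4} → strengths 0.30, 0.77
Aggregate via t-conorm [max(a, b)]: 0.77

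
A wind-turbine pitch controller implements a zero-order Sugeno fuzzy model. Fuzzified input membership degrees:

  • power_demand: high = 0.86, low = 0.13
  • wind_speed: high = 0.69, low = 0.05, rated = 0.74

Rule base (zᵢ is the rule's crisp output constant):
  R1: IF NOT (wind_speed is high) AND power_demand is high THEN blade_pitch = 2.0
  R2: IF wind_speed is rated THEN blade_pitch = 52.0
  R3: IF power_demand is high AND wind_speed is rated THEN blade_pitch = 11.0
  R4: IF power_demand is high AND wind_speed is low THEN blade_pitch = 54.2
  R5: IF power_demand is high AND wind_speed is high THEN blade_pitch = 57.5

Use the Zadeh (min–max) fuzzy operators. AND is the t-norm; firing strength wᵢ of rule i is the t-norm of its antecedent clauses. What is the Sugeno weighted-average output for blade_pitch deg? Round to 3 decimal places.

35.425

R1 (z=2.0): ¬high=1−0.69=0.31, high=0.86; AND[min(a, b)] → w = 0.31
R2 (z=52.0): rated=0.74 → w = 0.74
R3 (z=11.0): high=0.86, rated=0.74; AND[min(a, b)] → w = 0.74
R4 (z=54.2): high=0.86, low=0.05; AND[min(a, b)] → w = 0.05
R5 (z=57.5): high=0.86, high=0.69; AND[min(a, b)] → w = 0.69
Weighted average = (0.31·2.0 + 0.74·52.0 + 0.74·11.0 + 0.05·54.2 + 0.69·57.5) / (0.31 + 0.74 + 0.74 + 0.05 + 0.69)
  = 89.6250 / 2.5300 = 35.425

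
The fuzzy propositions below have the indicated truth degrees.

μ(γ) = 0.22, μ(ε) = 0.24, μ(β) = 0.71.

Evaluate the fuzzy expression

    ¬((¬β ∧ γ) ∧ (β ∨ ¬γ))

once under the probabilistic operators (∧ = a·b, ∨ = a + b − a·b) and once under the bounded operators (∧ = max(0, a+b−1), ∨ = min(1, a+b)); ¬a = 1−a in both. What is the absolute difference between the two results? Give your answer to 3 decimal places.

0.060

Under probabilistic:
  ¬β = 1 − 0.7100 = 0.2900
  ¬β ∧ γ = a·b on (0.2900, 0.2200) = 0.0638
  ¬γ = 1 − 0.2200 = 0.7800
  β ∨ ¬γ = a + b − a·b on (0.7100, 0.7800) = 0.9362
  (¬β ∧ γ) ∧ (β ∨ ¬γ) = a·b on (0.0638, 0.9362) = 0.0597
  ¬((¬β ∧ γ) ∧ (β ∨ ¬γ)) = 1 − 0.0597 = 0.9403
  → value = 0.9403
Under bounded:
  ¬β = 1 − 0.71 = 0.29
  ¬β ∧ γ = max(0, a+b−1) on (0.29, 0.22) = 0.00
  ¬γ = 1 − 0.22 = 0.78
  β ∨ ¬γ = min(1, a+b) on (0.71, 0.78) = 1.00
  (¬β ∧ γ) ∧ (β ∨ ¬γ) = max(0, a+b−1) on (0.00, 1.00) = 0.00
  ¬((¬β ∧ γ) ∧ (β ∨ ¬γ)) = 1 − 0.00 = 1.00
  → value = 1.0000
|0.9403 − 1.0000| = 0.060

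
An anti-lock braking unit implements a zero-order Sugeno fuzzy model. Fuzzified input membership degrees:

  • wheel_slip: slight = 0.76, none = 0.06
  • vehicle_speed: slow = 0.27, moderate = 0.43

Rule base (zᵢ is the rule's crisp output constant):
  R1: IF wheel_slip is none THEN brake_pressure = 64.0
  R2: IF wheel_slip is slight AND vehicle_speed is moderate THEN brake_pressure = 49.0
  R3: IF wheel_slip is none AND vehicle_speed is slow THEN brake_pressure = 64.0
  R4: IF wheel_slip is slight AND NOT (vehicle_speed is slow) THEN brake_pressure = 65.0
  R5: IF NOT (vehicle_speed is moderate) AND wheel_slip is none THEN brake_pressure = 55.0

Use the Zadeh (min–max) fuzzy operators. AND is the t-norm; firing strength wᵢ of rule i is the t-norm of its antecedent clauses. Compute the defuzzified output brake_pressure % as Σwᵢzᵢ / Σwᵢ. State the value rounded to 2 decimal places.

R1 (z=64.0): none=0.06 → w = 0.06
R2 (z=49.0): slight=0.76, moderate=0.43; AND[min(a, b)] → w = 0.43
R3 (z=64.0): none=0.06, slow=0.27; AND[min(a, b)] → w = 0.06
R4 (z=65.0): slight=0.76, ¬slow=1−0.27=0.73; AND[min(a, b)] → w = 0.73
R5 (z=55.0): ¬moderate=1−0.43=0.57, none=0.06; AND[min(a, b)] → w = 0.06
Weighted average = (0.06·64.0 + 0.43·49.0 + 0.06·64.0 + 0.73·65.0 + 0.06·55.0) / (0.06 + 0.43 + 0.06 + 0.73 + 0.06)
  = 79.5000 / 1.3400 = 59.33

59.33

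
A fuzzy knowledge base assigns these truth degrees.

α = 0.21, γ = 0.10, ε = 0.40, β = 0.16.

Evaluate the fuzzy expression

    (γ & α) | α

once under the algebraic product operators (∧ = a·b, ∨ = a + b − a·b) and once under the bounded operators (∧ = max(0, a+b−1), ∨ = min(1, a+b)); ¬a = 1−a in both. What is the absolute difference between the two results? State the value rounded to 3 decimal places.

0.017

Under algebraic product:
  γ & α = a·b on (0.1000, 0.2100) = 0.0210
  (γ & α) | α = a + b − a·b on (0.0210, 0.2100) = 0.2266
  → value = 0.2266
Under bounded:
  γ & α = max(0, a+b−1) on (0.10, 0.21) = 0.00
  (γ & α) | α = min(1, a+b) on (0.00, 0.21) = 0.21
  → value = 0.2100
|0.2266 − 0.2100| = 0.017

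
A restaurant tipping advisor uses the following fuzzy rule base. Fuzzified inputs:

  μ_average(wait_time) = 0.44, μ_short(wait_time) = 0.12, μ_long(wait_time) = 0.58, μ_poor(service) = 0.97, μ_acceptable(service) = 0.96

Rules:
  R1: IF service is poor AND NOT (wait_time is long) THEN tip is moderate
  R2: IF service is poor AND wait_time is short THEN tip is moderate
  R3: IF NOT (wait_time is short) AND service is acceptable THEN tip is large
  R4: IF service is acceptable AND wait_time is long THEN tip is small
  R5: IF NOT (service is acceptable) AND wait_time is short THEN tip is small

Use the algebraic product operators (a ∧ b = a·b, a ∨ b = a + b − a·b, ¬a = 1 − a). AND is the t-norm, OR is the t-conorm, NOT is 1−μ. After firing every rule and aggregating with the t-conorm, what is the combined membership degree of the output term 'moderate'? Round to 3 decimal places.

0.476

R1: poor=0.97, ¬long=1−0.58=0.42; AND[a·b] → w = 0.4074
R2: poor=0.97, short=0.12; AND[a·b] → w = 0.1164
R3: ¬short=1−0.12=0.88, acceptable=0.96; AND[a·b] → w = 0.8448
R4: acceptable=0.96, long=0.58; AND[a·b] → w = 0.5568
R5: ¬acceptable=1−0.96=0.04, short=0.12; AND[a·b] → w = 0.0048
Rules with consequent 'moderate': {R1, R2} → strengths 0.4074, 0.1164
Aggregate via t-conorm [a + b − a·b]: 0.4764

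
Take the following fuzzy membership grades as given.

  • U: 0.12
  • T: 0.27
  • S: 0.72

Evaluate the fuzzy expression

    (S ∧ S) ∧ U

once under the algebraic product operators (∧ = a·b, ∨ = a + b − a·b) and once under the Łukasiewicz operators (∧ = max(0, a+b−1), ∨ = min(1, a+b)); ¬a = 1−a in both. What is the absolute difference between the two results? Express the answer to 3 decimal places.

Under algebraic product:
  S ∧ S = a·b on (0.7200, 0.7200) = 0.5184
  (S ∧ S) ∧ U = a·b on (0.5184, 0.1200) = 0.0622
  → value = 0.0622
Under Łukasiewicz:
  S ∧ S = max(0, a+b−1) on (0.72, 0.72) = 0.44
  (S ∧ S) ∧ U = max(0, a+b−1) on (0.44, 0.12) = 0.00
  → value = 0.0000
|0.0622 − 0.0000| = 0.062

0.062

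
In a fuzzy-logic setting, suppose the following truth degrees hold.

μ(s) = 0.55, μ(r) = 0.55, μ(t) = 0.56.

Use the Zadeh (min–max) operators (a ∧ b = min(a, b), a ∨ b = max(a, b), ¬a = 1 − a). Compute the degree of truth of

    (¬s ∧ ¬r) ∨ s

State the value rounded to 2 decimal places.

¬s = 1 − 0.55 = 0.45
¬r = 1 − 0.55 = 0.45
¬s ∧ ¬r = min(a, b) on (0.45, 0.45) = 0.45
(¬s ∧ ¬r) ∨ s = max(a, b) on (0.45, 0.55) = 0.55

0.55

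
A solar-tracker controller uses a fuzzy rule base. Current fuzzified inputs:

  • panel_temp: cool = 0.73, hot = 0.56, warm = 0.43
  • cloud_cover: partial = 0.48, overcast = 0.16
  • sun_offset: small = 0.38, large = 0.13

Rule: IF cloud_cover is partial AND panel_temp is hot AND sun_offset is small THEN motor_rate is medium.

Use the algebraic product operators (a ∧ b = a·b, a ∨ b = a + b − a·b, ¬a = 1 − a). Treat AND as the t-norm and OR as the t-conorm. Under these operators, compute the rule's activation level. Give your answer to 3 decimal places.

0.102

firing strength: partial=0.48, hot=0.56, small=0.38; AND[a·b] → w = 0.1021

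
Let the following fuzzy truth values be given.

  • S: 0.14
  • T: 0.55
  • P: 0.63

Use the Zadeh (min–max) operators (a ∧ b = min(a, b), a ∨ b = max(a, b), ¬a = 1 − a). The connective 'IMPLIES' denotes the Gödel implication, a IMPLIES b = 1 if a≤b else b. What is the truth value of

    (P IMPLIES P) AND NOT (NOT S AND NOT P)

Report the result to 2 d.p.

P IMPLIES P  [Gödel: 1 if a≤b else b] with a=0.63, b=0.63 → 1.00
NOT S = 1 − 0.14 = 0.86
NOT P = 1 − 0.63 = 0.37
NOT S AND NOT P = min(a, b) on (0.86, 0.37) = 0.37
NOT (NOT S AND NOT P) = 1 − 0.37 = 0.63
(P IMPLIES P) AND NOT (NOT S AND NOT P) = min(a, b) on (1.00, 0.63) = 0.63

0.63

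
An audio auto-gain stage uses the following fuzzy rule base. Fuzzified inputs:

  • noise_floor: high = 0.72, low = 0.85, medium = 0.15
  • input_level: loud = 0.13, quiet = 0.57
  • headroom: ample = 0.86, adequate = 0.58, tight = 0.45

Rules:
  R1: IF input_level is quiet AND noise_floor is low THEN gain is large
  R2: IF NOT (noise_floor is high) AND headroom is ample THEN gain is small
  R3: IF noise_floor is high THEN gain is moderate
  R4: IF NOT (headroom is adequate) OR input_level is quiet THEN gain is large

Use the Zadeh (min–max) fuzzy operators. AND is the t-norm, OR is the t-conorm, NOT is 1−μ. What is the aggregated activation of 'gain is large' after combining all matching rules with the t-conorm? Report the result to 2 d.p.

R1: quiet=0.57, low=0.85; AND[min(a, b)] → w = 0.57
R2: ¬high=1−0.72=0.28, ample=0.86; AND[min(a, b)] → w = 0.28
R3: high=0.72 → w = 0.72
R4: ¬adequate=1−0.58=0.42, quiet=0.57; OR[max(a, b)] → w = 0.57
Rules with consequent 'large': {R1, R4} → strengths 0.57, 0.57
Aggregate via t-conorm [max(a, b)]: 0.57

0.57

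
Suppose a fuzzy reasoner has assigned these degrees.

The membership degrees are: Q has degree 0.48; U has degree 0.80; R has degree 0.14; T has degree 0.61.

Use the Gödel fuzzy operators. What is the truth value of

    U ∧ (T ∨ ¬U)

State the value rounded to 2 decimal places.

¬U = 1 − 0.80 = 0.20
T ∨ ¬U = max(a, b) on (0.61, 0.20) = 0.61
U ∧ (T ∨ ¬U) = min(a, b) on (0.80, 0.61) = 0.61

0.61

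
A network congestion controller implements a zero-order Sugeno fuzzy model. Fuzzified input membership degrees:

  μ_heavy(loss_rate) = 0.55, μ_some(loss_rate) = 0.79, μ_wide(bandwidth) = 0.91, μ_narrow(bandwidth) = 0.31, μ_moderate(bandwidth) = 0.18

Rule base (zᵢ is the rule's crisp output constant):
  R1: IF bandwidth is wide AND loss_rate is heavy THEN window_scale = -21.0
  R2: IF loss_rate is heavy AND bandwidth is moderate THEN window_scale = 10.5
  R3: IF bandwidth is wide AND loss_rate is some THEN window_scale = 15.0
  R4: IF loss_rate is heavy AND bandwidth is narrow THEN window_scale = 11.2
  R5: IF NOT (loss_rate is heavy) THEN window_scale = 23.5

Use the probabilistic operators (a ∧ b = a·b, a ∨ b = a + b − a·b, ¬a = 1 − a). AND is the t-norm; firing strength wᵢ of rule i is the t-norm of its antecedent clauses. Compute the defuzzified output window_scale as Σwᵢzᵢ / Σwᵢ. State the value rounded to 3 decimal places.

7.116

R1 (z=-21.0): wide=0.91, heavy=0.55; AND[a·b] → w = 0.5005
R2 (z=10.5): heavy=0.55, moderate=0.18; AND[a·b] → w = 0.0990
R3 (z=15.0): wide=0.91, some=0.79; AND[a·b] → w = 0.7189
R4 (z=11.2): heavy=0.55, narrow=0.31; AND[a·b] → w = 0.1705
R5 (z=23.5): ¬heavy=1−0.55=0.45 → w = 0.4500
Weighted average = (0.5005·-21.0 + 0.0990·10.5 + 0.7189·15.0 + 0.1705·11.2 + 0.4500·23.5) / (0.5005 + 0.0990 + 0.7189 + 0.1705 + 0.4500)
  = 13.7971 / 1.9389 = 7.116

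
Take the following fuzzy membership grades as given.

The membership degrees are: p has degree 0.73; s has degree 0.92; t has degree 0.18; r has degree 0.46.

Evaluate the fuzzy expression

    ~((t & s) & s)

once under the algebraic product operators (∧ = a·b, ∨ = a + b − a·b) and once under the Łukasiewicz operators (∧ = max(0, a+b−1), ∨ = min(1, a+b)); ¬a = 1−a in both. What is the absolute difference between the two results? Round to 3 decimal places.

Under algebraic product:
  t & s = a·b on (0.1800, 0.9200) = 0.1656
  (t & s) & s = a·b on (0.1656, 0.9200) = 0.1524
  ~((t & s) & s) = 1 − 0.1524 = 0.8476
  → value = 0.8476
Under Łukasiewicz:
  t & s = max(0, a+b−1) on (0.18, 0.92) = 0.10
  (t & s) & s = max(0, a+b−1) on (0.10, 0.92) = 0.02
  ~((t & s) & s) = 1 − 0.02 = 0.98
  → value = 0.9800
|0.8476 − 0.9800| = 0.132

0.132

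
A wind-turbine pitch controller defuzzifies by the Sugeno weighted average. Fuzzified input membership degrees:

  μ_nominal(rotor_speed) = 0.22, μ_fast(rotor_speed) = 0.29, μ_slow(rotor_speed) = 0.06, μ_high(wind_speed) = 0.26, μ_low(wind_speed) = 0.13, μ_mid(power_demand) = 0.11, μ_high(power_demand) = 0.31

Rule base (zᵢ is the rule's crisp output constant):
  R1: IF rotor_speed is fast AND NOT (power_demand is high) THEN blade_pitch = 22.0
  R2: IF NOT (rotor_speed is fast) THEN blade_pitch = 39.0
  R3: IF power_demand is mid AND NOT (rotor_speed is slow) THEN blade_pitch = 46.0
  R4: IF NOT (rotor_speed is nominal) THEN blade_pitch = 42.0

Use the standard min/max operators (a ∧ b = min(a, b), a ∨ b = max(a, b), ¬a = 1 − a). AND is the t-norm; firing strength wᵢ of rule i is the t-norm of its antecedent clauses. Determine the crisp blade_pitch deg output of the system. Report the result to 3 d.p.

R1 (z=22.0): fast=0.29, ¬high=1−0.31=0.69; AND[min(a, b)] → w = 0.29
R2 (z=39.0): ¬fast=1−0.29=0.71 → w = 0.71
R3 (z=46.0): mid=0.11, ¬slow=1−0.06=0.94; AND[min(a, b)] → w = 0.11
R4 (z=42.0): ¬nominal=1−0.22=0.78 → w = 0.78
Weighted average = (0.29·22.0 + 0.71·39.0 + 0.11·46.0 + 0.78·42.0) / (0.29 + 0.71 + 0.11 + 0.78)
  = 71.8900 / 1.8900 = 38.037

38.037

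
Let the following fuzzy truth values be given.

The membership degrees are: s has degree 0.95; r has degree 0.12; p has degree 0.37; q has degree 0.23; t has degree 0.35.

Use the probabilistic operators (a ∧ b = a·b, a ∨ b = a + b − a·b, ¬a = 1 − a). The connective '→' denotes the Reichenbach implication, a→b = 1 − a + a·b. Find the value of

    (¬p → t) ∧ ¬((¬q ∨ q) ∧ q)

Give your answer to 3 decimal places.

¬p = 1 − 0.3700 = 0.6300
¬p → t  [Reichenbach: 1 − a + a·b] with a=0.6300, b=0.3500 → 0.5905
¬q = 1 − 0.2300 = 0.7700
¬q ∨ q = a + b − a·b on (0.7700, 0.2300) = 0.8229
(¬q ∨ q) ∧ q = a·b on (0.8229, 0.2300) = 0.1893
¬((¬q ∨ q) ∧ q) = 1 − 0.1893 = 0.8107
(¬p → t) ∧ ¬((¬q ∨ q) ∧ q) = a·b on (0.5905, 0.8107) = 0.4787

0.479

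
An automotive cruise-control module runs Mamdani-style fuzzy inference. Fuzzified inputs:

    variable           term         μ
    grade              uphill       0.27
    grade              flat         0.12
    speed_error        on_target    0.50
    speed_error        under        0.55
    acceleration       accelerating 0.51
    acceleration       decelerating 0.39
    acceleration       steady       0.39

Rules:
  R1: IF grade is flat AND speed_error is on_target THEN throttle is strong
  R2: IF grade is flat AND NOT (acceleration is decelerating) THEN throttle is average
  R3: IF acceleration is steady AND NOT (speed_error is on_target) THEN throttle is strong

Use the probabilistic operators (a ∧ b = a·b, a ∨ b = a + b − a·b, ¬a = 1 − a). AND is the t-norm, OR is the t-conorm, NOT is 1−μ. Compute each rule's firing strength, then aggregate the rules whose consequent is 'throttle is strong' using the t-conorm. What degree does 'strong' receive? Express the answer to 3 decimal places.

R1: flat=0.12, on_target=0.50; AND[a·b] → w = 0.0600
R2: flat=0.12, ¬decelerating=1−0.39=0.61; AND[a·b] → w = 0.0732
R3: steady=0.39, ¬on_target=1−0.50=0.50; AND[a·b] → w = 0.1950
Rules with consequent 'strong': {R1, R3} → strengths 0.0600, 0.1950
Aggregate via t-conorm [a + b − a·b]: 0.2433

0.243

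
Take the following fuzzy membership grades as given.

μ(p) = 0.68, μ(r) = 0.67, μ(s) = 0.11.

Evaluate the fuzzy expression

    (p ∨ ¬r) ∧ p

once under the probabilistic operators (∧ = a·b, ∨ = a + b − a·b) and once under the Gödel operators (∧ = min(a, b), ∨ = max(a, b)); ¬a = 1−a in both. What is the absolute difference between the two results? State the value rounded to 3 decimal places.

Under probabilistic:
  ¬r = 1 − 0.6700 = 0.3300
  p ∨ ¬r = a + b − a·b on (0.6800, 0.3300) = 0.7856
  (p ∨ ¬r) ∧ p = a·b on (0.7856, 0.6800) = 0.5342
  → value = 0.5342
Under Gödel:
  ¬r = 1 − 0.67 = 0.33
  p ∨ ¬r = max(a, b) on (0.68, 0.33) = 0.68
  (p ∨ ¬r) ∧ p = min(a, b) on (0.68, 0.68) = 0.68
  → value = 0.6800
|0.5342 − 0.6800| = 0.146

0.146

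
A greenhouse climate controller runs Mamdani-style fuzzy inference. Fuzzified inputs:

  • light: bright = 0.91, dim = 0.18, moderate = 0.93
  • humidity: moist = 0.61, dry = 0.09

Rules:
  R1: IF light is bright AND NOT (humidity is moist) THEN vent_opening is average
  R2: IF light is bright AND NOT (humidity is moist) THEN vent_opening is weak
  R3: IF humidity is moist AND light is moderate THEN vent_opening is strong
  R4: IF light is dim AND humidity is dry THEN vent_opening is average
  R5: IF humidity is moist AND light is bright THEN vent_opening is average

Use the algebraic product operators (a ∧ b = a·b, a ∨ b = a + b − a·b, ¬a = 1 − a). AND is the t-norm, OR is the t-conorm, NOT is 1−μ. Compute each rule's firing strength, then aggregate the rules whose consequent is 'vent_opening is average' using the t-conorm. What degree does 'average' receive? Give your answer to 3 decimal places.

R1: bright=0.91, ¬moist=1−0.61=0.39; AND[a·b] → w = 0.3549
R2: bright=0.91, ¬moist=1−0.61=0.39; AND[a·b] → w = 0.3549
R3: moist=0.61, moderate=0.93; AND[a·b] → w = 0.5673
R4: dim=0.18, dry=0.09; AND[a·b] → w = 0.0162
R5: moist=0.61, bright=0.91; AND[a·b] → w = 0.5551
Rules with consequent 'average': {R1, R4, R5} → strengths 0.3549, 0.0162, 0.5551
Aggregate via t-conorm [a + b − a·b]: 0.7176

0.718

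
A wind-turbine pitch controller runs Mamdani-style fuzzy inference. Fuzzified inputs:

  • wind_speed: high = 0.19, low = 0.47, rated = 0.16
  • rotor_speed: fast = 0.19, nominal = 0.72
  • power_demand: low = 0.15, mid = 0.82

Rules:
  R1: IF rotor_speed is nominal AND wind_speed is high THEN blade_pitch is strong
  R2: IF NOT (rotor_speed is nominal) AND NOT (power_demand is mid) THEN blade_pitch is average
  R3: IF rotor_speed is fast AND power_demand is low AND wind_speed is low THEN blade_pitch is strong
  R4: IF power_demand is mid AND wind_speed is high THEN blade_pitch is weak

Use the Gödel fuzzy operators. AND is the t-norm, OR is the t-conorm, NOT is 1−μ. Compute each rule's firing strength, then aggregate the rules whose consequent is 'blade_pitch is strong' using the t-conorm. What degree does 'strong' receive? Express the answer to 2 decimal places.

R1: nominal=0.72, high=0.19; AND[min(a, b)] → w = 0.19
R2: ¬nominal=1−0.72=0.28, ¬mid=1−0.82=0.18; AND[min(a, b)] → w = 0.18
R3: fast=0.19, low=0.15, low=0.47; AND[min(a, b)] → w = 0.15
R4: mid=0.82, high=0.19; AND[min(a, b)] → w = 0.19
Rules with consequent 'strong': {R1, R3} → strengths 0.19, 0.15
Aggregate via t-conorm [max(a, b)]: 0.19

0.19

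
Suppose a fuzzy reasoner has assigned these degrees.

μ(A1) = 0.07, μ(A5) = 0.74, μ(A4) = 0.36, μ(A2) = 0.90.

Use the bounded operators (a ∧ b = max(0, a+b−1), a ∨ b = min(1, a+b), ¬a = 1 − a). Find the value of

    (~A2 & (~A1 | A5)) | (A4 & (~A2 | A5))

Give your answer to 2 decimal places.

~A2 = 1 − 0.90 = 0.10
~A1 = 1 − 0.07 = 0.93
~A1 | A5 = min(1, a+b) on (0.93, 0.74) = 1.00
~A2 & (~A1 | A5) = max(0, a+b−1) on (0.10, 1.00) = 0.10
~A2 = 1 − 0.90 = 0.10
~A2 | A5 = min(1, a+b) on (0.10, 0.74) = 0.84
A4 & (~A2 | A5) = max(0, a+b−1) on (0.36, 0.84) = 0.20
(~A2 & (~A1 | A5)) | (A4 & (~A2 | A5)) = min(1, a+b) on (0.10, 0.20) = 0.30

0.30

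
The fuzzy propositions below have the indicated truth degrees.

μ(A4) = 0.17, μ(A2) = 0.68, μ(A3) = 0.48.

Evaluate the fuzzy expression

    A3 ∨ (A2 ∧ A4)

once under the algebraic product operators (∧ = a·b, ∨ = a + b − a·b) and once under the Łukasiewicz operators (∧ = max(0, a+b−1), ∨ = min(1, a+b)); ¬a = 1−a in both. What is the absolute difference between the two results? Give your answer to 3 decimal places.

Under algebraic product:
  A2 ∧ A4 = a·b on (0.6800, 0.1700) = 0.1156
  A3 ∨ (A2 ∧ A4) = a + b − a·b on (0.4800, 0.1156) = 0.5401
  → value = 0.5401
Under Łukasiewicz:
  A2 ∧ A4 = max(0, a+b−1) on (0.68, 0.17) = 0.00
  A3 ∨ (A2 ∧ A4) = min(1, a+b) on (0.48, 0.00) = 0.48
  → value = 0.4800
|0.5401 − 0.4800| = 0.060

0.060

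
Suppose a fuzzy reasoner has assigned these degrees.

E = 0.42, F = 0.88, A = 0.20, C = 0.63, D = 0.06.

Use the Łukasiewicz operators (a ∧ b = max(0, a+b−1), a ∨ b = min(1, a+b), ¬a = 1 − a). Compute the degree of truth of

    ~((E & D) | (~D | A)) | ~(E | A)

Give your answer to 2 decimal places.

E & D = max(0, a+b−1) on (0.42, 0.06) = 0.00
~D = 1 − 0.06 = 0.94
~D | A = min(1, a+b) on (0.94, 0.20) = 1.00
(E & D) | (~D | A) = min(1, a+b) on (0.00, 1.00) = 1.00
~((E & D) | (~D | A)) = 1 − 1.00 = 0.00
E | A = min(1, a+b) on (0.42, 0.20) = 0.62
~(E | A) = 1 − 0.62 = 0.38
~((E & D) | (~D | A)) | ~(E | A) = min(1, a+b) on (0.00, 0.38) = 0.38

0.38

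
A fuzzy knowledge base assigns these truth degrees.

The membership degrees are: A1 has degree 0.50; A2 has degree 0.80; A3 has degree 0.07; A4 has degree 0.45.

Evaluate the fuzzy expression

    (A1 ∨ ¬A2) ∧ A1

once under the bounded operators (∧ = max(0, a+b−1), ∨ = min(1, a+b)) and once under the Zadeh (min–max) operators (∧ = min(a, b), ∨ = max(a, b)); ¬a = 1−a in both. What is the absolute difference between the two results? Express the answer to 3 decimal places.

Under bounded:
  ¬A2 = 1 − 0.80 = 0.20
  A1 ∨ ¬A2 = min(1, a+b) on (0.50, 0.20) = 0.70
  (A1 ∨ ¬A2) ∧ A1 = max(0, a+b−1) on (0.70, 0.50) = 0.20
  → value = 0.2000
Under Zadeh (min–max):
  ¬A2 = 1 − 0.80 = 0.20
  A1 ∨ ¬A2 = max(a, b) on (0.50, 0.20) = 0.50
  (A1 ∨ ¬A2) ∧ A1 = min(a, b) on (0.50, 0.50) = 0.50
  → value = 0.5000
|0.2000 − 0.5000| = 0.300

0.300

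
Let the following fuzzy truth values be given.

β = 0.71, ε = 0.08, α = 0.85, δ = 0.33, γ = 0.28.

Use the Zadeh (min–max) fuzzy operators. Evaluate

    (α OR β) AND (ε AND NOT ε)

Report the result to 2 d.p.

α OR β = max(a, b) on (0.85, 0.71) = 0.85
NOT ε = 1 − 0.08 = 0.92
ε AND NOT ε = min(a, b) on (0.08, 0.92) = 0.08
(α OR β) AND (ε AND NOT ε) = min(a, b) on (0.85, 0.08) = 0.08

0.08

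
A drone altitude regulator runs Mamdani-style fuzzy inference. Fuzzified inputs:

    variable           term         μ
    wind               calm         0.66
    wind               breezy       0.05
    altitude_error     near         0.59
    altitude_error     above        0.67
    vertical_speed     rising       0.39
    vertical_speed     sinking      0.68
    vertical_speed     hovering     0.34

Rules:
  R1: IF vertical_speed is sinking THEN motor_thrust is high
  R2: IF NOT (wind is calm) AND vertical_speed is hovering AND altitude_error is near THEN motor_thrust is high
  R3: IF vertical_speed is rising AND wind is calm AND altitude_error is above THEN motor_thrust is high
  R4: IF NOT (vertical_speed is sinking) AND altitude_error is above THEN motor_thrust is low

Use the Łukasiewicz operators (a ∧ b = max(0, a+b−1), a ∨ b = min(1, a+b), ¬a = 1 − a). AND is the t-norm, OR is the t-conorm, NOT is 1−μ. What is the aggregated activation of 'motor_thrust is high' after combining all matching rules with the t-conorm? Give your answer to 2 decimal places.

R1: sinking=0.68 → w = 0.68
R2: ¬calm=1−0.66=0.34, hovering=0.34, near=0.59; AND[max(0, a+b−1)] → w = 0.00
R3: rising=0.39, calm=0.66, above=0.67; AND[max(0, a+b−1)] → w = 0.00
R4: ¬sinking=1−0.68=0.32, above=0.67; AND[max(0, a+b−1)] → w = 0.00
Rules with consequent 'high': {R1, R2, R3} → strengths 0.68, 0.00, 0.00
Aggregate via t-conorm [min(1, a+b)]: 0.68

0.68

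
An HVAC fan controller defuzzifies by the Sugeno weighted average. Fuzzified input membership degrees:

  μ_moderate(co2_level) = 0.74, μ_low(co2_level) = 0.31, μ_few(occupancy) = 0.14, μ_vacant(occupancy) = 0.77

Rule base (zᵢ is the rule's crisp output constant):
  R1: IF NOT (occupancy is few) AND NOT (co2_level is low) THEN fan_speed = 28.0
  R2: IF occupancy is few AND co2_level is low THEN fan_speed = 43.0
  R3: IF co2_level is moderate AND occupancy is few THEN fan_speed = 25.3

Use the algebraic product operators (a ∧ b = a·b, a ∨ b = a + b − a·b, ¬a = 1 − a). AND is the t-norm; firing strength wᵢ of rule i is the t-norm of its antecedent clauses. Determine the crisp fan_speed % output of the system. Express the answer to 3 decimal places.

R1 (z=28.0): ¬few=1−0.14=0.86, ¬low=1−0.31=0.69; AND[a·b] → w = 0.5934
R2 (z=43.0): few=0.14, low=0.31; AND[a·b] → w = 0.0434
R3 (z=25.3): moderate=0.74, few=0.14; AND[a·b] → w = 0.1036
Weighted average = (0.5934·28.0 + 0.0434·43.0 + 0.1036·25.3) / (0.5934 + 0.0434 + 0.1036)
  = 21.1025 / 0.7404 = 28.501

28.501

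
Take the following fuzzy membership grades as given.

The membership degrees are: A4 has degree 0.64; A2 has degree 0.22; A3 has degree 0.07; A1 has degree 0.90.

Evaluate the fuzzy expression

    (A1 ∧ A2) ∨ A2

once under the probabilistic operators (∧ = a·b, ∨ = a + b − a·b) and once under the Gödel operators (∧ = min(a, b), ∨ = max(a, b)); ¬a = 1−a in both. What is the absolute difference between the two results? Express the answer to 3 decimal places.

Under probabilistic:
  A1 ∧ A2 = a·b on (0.9000, 0.2200) = 0.1980
  (A1 ∧ A2) ∨ A2 = a + b − a·b on (0.1980, 0.2200) = 0.3744
  → value = 0.3744
Under Gödel:
  A1 ∧ A2 = min(a, b) on (0.90, 0.22) = 0.22
  (A1 ∧ A2) ∨ A2 = max(a, b) on (0.22, 0.22) = 0.22
  → value = 0.2200
|0.3744 − 0.2200| = 0.154

0.154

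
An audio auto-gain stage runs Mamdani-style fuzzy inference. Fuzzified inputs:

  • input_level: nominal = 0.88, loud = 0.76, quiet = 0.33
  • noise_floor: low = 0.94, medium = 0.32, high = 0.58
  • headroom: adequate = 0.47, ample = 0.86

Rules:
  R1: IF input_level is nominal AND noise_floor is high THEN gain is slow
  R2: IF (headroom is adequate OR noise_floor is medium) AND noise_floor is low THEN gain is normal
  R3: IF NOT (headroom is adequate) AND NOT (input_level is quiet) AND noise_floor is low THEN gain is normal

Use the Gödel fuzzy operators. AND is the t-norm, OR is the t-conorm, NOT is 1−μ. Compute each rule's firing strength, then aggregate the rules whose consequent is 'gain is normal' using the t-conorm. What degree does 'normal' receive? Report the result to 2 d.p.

R1: nominal=0.88, high=0.58; AND[min(a, b)] → w = 0.58
R2: (adequate=0.47 OR medium=0.32) = 0.47; AND[min(a, b)] with low=0.94 → w = 0.47
R3: ¬adequate=1−0.47=0.53, ¬quiet=1−0.33=0.67, low=0.94; AND[min(a, b)] → w = 0.53
Rules with consequent 'normal': {R2, R3} → strengths 0.47, 0.53
Aggregate via t-conorm [max(a, b)]: 0.53

0.53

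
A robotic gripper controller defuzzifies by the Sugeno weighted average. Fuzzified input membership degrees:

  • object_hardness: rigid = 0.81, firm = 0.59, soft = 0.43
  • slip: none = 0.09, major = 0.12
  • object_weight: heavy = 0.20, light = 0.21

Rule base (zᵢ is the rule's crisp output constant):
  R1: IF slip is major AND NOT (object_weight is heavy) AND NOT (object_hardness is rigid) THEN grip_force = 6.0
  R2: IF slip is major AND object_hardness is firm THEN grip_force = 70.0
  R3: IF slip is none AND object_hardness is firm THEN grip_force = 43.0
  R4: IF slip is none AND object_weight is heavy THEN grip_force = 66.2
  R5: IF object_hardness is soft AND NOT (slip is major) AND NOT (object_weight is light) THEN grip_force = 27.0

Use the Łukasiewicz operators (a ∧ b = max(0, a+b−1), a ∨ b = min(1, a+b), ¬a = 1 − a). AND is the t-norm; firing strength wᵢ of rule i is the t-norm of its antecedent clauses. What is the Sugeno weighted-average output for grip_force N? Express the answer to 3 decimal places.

R1 (z=6.0): major=0.12, ¬heavy=1−0.20=0.80, ¬rigid=1−0.81=0.19; AND[max(0, a+b−1)] → w = 0.00
R2 (z=70.0): major=0.12, firm=0.59; AND[max(0, a+b−1)] → w = 0.00
R3 (z=43.0): none=0.09, firm=0.59; AND[max(0, a+b−1)] → w = 0.00
R4 (z=66.2): none=0.09, heavy=0.20; AND[max(0, a+b−1)] → w = 0.00
R5 (z=27.0): soft=0.43, ¬major=1−0.12=0.88, ¬light=1−0.21=0.79; AND[max(0, a+b−1)] → w = 0.10
Weighted average = (0.00·6.0 + 0.00·70.0 + 0.00·43.0 + 0.00·66.2 + 0.10·27.0) / (0.00 + 0.00 + 0.00 + 0.00 + 0.10)
  = 2.7000 / 0.1000 = 27.000

27.000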